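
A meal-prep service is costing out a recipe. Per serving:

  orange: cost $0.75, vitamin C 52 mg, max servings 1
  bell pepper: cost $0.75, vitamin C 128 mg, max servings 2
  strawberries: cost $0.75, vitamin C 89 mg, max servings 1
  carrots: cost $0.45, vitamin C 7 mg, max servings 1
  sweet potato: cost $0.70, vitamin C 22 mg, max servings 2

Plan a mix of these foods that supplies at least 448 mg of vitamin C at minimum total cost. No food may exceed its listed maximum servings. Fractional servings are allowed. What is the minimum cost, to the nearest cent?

Cost per mg of vitamin C: bell pepper $0.0059, strawberries $0.0084, orange $0.0144, sweet potato $0.0318, carrots $0.0643.
Take 2 servings of bell pepper: +256.0 mg vitamin C for $1.50 (total $1.50, still need 192.0 mg).
Take 1 serving of strawberries: +89.0 mg vitamin C for $0.75 (total $2.25, still need 103.0 mg).
Take 1 serving of orange: +52.0 mg vitamin C for $0.75 (total $3.00, still need 51.0 mg).
Take 2 servings of sweet potato: +44.0 mg vitamin C for $1.40 (total $4.40, still need 7.0 mg).
Take 1 serving of carrots: +7.0 mg vitamin C for $0.45 (total $4.85, still need 0.0 mg).
Greedy by cheapest-per-mg is optimal for a single linear constraint, so the minimum cost is $4.85.

$4.85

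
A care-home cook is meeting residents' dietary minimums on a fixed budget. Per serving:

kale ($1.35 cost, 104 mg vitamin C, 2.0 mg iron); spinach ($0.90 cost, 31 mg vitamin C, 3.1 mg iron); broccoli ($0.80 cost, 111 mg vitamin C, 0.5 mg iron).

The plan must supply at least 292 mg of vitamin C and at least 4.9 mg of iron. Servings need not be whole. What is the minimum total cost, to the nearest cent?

Compare the cost at each extreme point of the feasible region.
kale only: max(292/104, 4.9/2.0) = 2.808 servings → $3.79.
spinach only: max(292/31, 4.9/3.1) = 9.419 servings → $8.48.
broccoli only: max(292/111, 4.9/0.5) = 9.8 servings → $7.84.
kale + spinach: the both-tight solution has a negative serving — not a feasible corner.
kale + broccoli with both tight: 2.341 servings and 0.4376 servings → $3.51.
spinach + broccoli with both tight: 1.211 servings and 2.292 servings → $2.92.
So the least-cost plan costs $2.92.

$2.92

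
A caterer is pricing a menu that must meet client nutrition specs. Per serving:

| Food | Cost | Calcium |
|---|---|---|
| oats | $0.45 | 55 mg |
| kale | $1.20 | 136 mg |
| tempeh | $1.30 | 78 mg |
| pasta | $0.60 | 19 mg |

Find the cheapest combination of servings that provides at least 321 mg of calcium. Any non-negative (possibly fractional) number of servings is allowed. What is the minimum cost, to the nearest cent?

$2.63

Cost per mg of calcium: oats $0.0082, kale $0.0088, tempeh $0.0167, pasta $0.0316.
With no serving limits, use only oats: 321 mg / 55 mg = 5.836 servings × $0.45 = $2.63.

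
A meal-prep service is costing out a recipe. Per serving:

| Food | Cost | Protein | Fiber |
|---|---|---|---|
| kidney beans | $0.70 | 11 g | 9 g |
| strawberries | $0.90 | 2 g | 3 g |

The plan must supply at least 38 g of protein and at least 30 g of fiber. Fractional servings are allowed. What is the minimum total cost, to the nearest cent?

$2.42

Compare the cost at each extreme point of the feasible region.
kidney beans only: max(38/11, 30/9) = 3.455 servings → $2.42.
strawberries only: max(38/2, 30/3) = 19 servings → $17.10.
kidney beans + strawberries: the both-tight solution has a negative serving — not a feasible corner.
Cheapest feasible corner: $2.42.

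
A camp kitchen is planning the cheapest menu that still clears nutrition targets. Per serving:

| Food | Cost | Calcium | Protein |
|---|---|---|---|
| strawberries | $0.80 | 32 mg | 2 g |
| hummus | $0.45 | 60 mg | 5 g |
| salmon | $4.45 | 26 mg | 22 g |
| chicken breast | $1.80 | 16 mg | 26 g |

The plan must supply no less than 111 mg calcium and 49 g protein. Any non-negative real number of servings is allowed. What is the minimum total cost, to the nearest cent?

The cheapest plan sits at a corner of the feasible region — with two constraints it uses at most two foods.
strawberries only: max(111/32, 49/2) = 24.5 servings → $19.60.
hummus only: max(111/60, 49/5) = 9.8 servings → $4.41.
salmon only: max(111/26, 49/22) = 4.269 servings → $19.00.
chicken breast only: max(111/16, 49/26) = 6.938 servings → $12.49.
strawberries + hummus: intersection lies outside the first quadrant.
strawberries + salmon with both tight: 1.791 servings and 2.064 servings → $10.62.
strawberries + chicken breast with both tight: 2.627 servings and 1.683 servings → $5.13.
hummus + salmon with both tight: 0.9815 servings and 2.004 servings → $9.36.
hummus + chicken breast with both tight: 1.42 servings and 1.611 servings → $3.54.
salmon + chicken breast: intersection lies outside the first quadrant.
Cheapest feasible corner: $3.54.

$3.54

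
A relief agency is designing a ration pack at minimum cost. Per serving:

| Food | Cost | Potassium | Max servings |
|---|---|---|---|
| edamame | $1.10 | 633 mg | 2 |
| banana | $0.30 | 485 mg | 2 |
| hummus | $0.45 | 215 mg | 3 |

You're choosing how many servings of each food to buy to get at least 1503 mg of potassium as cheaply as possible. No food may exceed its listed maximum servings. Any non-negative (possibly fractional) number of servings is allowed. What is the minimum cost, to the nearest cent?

Cost per mg of potassium: banana $0.0006, edamame $0.0017, hummus $0.0021.
Take 2 servings of banana: +970.0 mg potassium for $0.60 (total $0.60, still need 533.0 mg).
Take 0.842 servings of edamame: +533.0 mg potassium for $0.93 (total $1.53, still need 0.0 mg).
Greedy by cheapest-per-mg is optimal for a single linear constraint, so the minimum cost is $1.53.

$1.53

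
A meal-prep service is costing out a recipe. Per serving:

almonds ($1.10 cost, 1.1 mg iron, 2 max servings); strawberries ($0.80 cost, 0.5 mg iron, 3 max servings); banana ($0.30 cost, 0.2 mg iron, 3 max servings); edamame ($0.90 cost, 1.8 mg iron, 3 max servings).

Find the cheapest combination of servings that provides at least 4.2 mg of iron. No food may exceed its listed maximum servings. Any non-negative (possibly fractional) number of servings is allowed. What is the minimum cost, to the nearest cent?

$2.10

Cost per mg of iron: edamame $0.5000, almonds $1.0000, banana $1.5000, strawberries $1.6000.
Take 2.333 servings of edamame: +4.2 mg iron for $2.10 (total $2.10, still need 0.0 mg).
Filling from the cheapest source first is optimal under one linear minimum: $2.10.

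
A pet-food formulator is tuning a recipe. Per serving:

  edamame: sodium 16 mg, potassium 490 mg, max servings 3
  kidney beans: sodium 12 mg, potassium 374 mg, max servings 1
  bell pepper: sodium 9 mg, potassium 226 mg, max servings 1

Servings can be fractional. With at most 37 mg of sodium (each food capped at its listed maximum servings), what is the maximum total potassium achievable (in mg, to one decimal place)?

1139.6 mg

Potassium per mg sodium: kidney beans 31.17, edamame 30.62, bell pepper 25.11.
Take 1 serving of kidney beans: uses 12 mg sodium, +374.0 mg potassium (running total 374.0 mg).
Take 1.562 servings of edamame: uses 25 mg sodium, +765.6 mg potassium (running total 1139.6 mg).
Filling greedily by potassium-per-mg sodium is optimal for one linear limit, giving 1139.6 mg.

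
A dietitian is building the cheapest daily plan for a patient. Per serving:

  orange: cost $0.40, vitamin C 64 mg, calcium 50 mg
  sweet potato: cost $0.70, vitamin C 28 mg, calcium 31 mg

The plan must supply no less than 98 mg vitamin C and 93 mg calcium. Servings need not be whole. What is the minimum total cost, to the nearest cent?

$0.74

At the optimum either one food covers both requirements or two foods hit both targets exactly; no other combination can be cheaper.
orange only: max(98/64, 93/50) = 1.86 servings → $0.74.
sweet potato only: max(98/28, 93/31) = 3.5 servings → $2.45.
orange + sweet potato with both tight: 0.7432 servings and 1.801 servings → $1.56.
Cheapest feasible corner: $0.74.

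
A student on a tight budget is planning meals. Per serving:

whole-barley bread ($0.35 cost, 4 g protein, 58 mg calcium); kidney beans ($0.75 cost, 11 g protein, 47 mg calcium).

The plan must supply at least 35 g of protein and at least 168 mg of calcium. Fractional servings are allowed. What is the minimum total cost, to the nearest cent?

$2.42

An LP optimum is at a vertex; with two nutrient constraints at most two foods are used. Check each candidate.
whole-barley bread only: max(35/4, 168/58) = 8.75 servings → $3.06.
kidney beans only: max(35/11, 168/47) = 3.574 servings → $2.68.
whole-barley bread + kidney beans with both tight: 0.4511 servings and 3.018 servings → $2.42.
The minimum over all feasible corners is $2.42.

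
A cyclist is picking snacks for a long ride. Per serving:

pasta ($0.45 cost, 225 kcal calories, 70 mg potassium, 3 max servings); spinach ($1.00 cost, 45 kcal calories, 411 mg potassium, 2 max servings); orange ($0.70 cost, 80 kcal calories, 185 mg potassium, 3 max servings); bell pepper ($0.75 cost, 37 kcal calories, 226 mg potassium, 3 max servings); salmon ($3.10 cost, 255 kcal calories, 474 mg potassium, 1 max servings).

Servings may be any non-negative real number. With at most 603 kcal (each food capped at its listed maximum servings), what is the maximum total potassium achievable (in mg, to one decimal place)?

Potassium per kcal: spinach 9.133, bell pepper 6.108, orange 2.312, salmon 1.859, pasta 0.3111.
Take 2 servings of spinach: uses 90 kcal, +822.0 mg potassium (running total 822.0 mg).
Take 3 servings of bell pepper: uses 111 kcal, +678.0 mg potassium (running total 1500.0 mg).
Take 3 servings of orange: uses 240 kcal, +555.0 mg potassium (running total 2055.0 mg).
Take 0.6353 servings of salmon: uses 162 kcal, +301.1 mg potassium (running total 2356.1 mg).
Greedy by best ratio exhausts the calories allowance optimally: 2356.1 mg.

2356.1 mg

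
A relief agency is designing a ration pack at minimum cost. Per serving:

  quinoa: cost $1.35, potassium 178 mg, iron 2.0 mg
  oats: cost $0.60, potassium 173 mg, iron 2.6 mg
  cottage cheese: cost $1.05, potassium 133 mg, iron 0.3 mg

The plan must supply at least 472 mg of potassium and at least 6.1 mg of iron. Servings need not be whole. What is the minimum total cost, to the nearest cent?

Check every corner: each single food scaled to meet both minima, and each pair solved so both constraints bind.
quinoa only: max(472/178, 6.1/2.0) = 3.05 servings → $4.12.
oats only: max(472/173, 6.1/2.6) = 2.728 servings → $1.64.
cottage cheese only: max(472/133, 6.1/0.3) = 20.33 servings → $21.35.
quinoa + oats with both tight: 1.472 servings and 1.214 servings → $2.72.
quinoa + cottage cheese with both targets exact would need a negative amount; discard.
oats + cottage cheese with both tight: 2.279 servings and 0.5849 servings → $1.98.
The minimum over all feasible corners is $1.64.

$1.64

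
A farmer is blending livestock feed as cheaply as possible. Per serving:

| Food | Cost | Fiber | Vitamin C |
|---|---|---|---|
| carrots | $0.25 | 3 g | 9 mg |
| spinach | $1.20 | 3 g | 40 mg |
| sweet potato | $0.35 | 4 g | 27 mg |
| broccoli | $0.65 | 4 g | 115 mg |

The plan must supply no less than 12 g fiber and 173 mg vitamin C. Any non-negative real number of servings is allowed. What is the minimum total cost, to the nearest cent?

Check every corner: each single food scaled to meet both minima, and each pair solved so both constraints bind.
carrots only: max(12/3, 173/9) = 19.22 servings → $4.81.
spinach only: max(12/3, 173/40) = 4.325 servings → $5.19.
sweet potato only: max(12/4, 173/27) = 6.407 servings → $2.24.
broccoli only: max(12/4, 173/115) = 3 servings → $1.95.
carrots + spinach: intersection lies outside the first quadrant.
carrots + sweet potato: intersection lies outside the first quadrant.
carrots + broccoli with both tight: 2.227 servings and 1.33 servings → $1.42.
spinach + sweet potato: the both-tight solution has a negative serving — not a feasible corner.
spinach + broccoli with both tight: 3.719 servings and 0.2108 servings → $4.60.
sweet potato + broccoli with both tight: 1.955 servings and 1.045 servings → $1.36.
Cheapest feasible corner: $1.36.

$1.36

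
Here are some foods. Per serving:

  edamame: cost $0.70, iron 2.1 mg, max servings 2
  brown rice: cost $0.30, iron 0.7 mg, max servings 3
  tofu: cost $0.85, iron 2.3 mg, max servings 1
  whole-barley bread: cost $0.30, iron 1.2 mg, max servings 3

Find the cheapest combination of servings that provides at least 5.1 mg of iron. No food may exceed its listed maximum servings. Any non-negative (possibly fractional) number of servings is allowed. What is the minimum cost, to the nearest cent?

Cost per mg of iron: whole-barley bread $0.2500, edamame $0.3333, tofu $0.3696, brown rice $0.4286.
Take 3 servings of whole-barley bread: +3.6 mg iron for $0.90 (total $0.90, still need 1.5 mg).
Take 0.7143 servings of edamame: +1.5 mg iron for $0.50 (total $1.40, still need 0.0 mg).
Filling from the cheapest source first is optimal under one linear minimum: $1.40.

$1.40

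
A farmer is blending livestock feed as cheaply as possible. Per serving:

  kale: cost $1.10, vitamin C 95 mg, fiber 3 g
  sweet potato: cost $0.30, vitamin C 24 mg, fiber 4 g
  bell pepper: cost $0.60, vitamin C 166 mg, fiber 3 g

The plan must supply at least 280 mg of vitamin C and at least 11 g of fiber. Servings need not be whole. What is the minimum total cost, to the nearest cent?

$1.37

For a min-cost LP with two ≥-constraints, a basic feasible solution has at most two positive variables.
kale only: max(280/95, 11/3) = 3.667 servings → $4.03.
sweet potato only: max(280/24, 11/4) = 11.67 servings → $3.50.
bell pepper only: max(280/166, 11/3) = 3.667 servings → $2.20.
kale + sweet potato with both tight: 2.779 servings and 0.6656 servings → $3.26.
kale + bell pepper with both targets exact would need a negative amount; discard.
sweet potato + bell pepper with both tight: 1.666 servings and 1.446 servings → $1.37.
The minimum over all feasible corners is $1.37.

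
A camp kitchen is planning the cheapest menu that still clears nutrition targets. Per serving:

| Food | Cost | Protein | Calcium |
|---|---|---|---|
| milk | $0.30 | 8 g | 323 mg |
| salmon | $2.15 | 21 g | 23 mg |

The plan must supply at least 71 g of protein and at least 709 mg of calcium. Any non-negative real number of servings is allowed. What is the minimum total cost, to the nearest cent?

Check every corner: each single food scaled to meet both minima, and each pair solved so both constraints bind.
milk only: max(71/8, 709/323) = 8.875 servings → $2.66.
salmon only: max(71/21, 709/23) = 30.83 servings → $66.28.
milk + salmon with both tight: 2.009 servings and 2.616 servings → $6.23.
Cheapest feasible corner: $2.66.

$2.66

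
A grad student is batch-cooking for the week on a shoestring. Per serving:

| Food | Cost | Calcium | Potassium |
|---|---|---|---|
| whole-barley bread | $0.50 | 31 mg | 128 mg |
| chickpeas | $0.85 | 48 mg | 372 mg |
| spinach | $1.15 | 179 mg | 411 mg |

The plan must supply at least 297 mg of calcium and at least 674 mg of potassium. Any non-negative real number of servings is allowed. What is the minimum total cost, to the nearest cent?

This is a tiny linear program; its minimum lies at a vertex of the feasible set. List the vertices and price them.
whole-barley bread only: max(297/31, 674/128) = 9.581 servings → $4.79.
chickpeas only: max(297/48, 674/372) = 6.188 servings → $5.26.
spinach only: max(297/179, 674/411) = 1.659 servings → $1.91.
whole-barley bread + chickpeas: intersection lies outside the first quadrant.
whole-barley bread + spinach: intersection lies outside the first quadrant.
chickpeas + spinach with both targets exact would need a negative amount; discard.
The minimum over all feasible corners is $1.91.

$1.91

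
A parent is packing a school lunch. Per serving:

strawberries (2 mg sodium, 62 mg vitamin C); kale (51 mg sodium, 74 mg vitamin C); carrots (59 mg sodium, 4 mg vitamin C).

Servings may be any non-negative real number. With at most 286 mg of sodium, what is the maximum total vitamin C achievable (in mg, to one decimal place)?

8866.0 mg

Vitamin C per mg sodium: strawberries 31, kale 1.451, carrots 0.0678.
With no serving limits, spend the whole sodium allowance on strawberries: 286 mg / 2 mg × 62 mg = 8866.0 mg.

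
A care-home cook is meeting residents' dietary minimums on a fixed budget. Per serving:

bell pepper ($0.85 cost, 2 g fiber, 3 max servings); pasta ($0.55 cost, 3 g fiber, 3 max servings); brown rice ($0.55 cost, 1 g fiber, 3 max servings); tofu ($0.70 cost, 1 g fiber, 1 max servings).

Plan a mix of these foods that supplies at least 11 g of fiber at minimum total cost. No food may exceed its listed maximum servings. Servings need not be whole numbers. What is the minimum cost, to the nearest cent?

Cost per g of fiber: pasta $0.1833, bell pepper $0.4250, brown rice $0.5500, tofu $0.7000.
Take 3 servings of pasta: +9.0 g fiber for $1.65 (total $1.65, still need 2.0 g).
Take 1 serving of bell pepper: +2.0 g fiber for $0.85 (total $2.50, still need 0.0 g).
Filling from the cheapest source first is optimal under one linear minimum: $2.50.

$2.50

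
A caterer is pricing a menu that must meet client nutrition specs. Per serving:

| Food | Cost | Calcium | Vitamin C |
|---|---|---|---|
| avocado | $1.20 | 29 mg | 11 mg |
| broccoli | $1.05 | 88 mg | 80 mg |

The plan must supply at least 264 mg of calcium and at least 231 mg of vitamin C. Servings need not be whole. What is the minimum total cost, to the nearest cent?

Minimising a linear cost over {calcium ≥ 264, vitamin C ≥ 231, servings ≥ 0} — the optimum is at a vertex, using one or two foods.
avocado only: max(264/29, 231/11) = 21 servings → $25.20.
broccoli only: max(264/88, 231/80) = 3 servings → $3.15.
avocado + broccoli with both tight: 0.5858 servings and 2.807 servings → $3.65.
So the least-cost plan costs $3.15.

$3.15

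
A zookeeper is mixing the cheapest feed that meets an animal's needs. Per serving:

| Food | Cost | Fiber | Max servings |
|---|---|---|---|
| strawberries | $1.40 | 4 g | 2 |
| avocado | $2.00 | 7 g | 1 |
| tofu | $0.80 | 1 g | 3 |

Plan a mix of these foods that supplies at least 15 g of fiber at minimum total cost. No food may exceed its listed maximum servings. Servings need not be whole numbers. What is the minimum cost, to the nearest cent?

Cost per g of fiber: avocado $0.2857, strawberries $0.3500, tofu $0.8000.
Take 1 serving of avocado: +7.0 g fiber for $2.00 (total $2.00, still need 8.0 g).
Take 2 servings of strawberries: +8.0 g fiber for $2.80 (total $4.80, still need 0.0 g).
Greedy by cheapest-per-g is optimal for a single linear constraint, so the minimum cost is $4.80.

$4.80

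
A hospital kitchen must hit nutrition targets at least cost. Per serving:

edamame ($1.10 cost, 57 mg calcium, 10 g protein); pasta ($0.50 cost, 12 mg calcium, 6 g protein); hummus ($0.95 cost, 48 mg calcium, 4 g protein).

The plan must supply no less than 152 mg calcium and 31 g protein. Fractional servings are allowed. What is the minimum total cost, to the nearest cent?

$3.23

edamame only: max(152/57, 31/10) = 3.1 servings → $3.41.
pasta only: max(152/12, 31/6) = 12.67 servings → $6.33.
hummus only: max(152/48, 31/4) = 7.75 servings → $7.36.
edamame + pasta with both tight: 2.432 servings and 1.113 servings → $3.23.
edamame + hummus: the both-tight solution has a negative serving — not a feasible corner.
pasta + hummus with both tight: 3.667 servings and 2.25 servings → $3.97.
Cheapest feasible corner: $3.23.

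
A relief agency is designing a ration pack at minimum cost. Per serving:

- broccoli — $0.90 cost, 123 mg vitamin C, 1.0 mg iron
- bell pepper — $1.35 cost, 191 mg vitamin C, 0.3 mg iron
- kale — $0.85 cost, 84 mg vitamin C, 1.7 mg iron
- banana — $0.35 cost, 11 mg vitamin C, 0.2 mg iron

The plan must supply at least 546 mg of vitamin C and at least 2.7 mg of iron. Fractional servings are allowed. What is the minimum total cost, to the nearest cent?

With two linear requirements the optimum uses one or two foods; enumerate the corners.
broccoli only: max(546/123, 2.7/1.0) = 4.439 servings → $4.00.
bell pepper only: max(546/191, 2.7/0.3) = 9 servings → $12.15.
kale only: max(546/84, 2.7/1.7) = 6.5 servings → $5.53.
banana only: max(546/11, 2.7/0.2) = 49.64 servings → $17.37.
broccoli + bell pepper with both tight: 2.284 servings and 1.388 servings → $3.93.
broccoli + kale: the both-tight solution has a negative serving — not a feasible corner.
broccoli + banana: the both-tight solution has a negative serving — not a feasible corner.
bell pepper + kale with both tight: 2.342 servings and 1.175 servings → $4.16.
bell pepper + banana with both tight: 2.278 servings and 10.08 servings → $6.60.
kale + banana: intersection lies outside the first quadrant.
Cheapest feasible corner: $3.93.

$3.93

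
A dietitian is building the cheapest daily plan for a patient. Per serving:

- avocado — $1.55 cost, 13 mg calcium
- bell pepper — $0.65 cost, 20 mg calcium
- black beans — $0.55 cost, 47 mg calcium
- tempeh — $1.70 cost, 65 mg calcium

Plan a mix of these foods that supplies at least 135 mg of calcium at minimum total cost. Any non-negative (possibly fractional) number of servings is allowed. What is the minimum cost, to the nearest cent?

Cost per mg of calcium: black beans $0.0117, tempeh $0.0262, bell pepper $0.0325, avocado $0.1192.
With no serving limits, use only black beans: 135 mg / 47 mg = 2.872 servings × $0.55 = $1.58.

$1.58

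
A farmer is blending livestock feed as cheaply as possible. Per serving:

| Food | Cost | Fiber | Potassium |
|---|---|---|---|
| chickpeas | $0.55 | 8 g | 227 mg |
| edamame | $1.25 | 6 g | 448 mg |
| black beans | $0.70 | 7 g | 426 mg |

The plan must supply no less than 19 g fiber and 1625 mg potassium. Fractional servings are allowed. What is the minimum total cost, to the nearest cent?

This is a tiny linear program; its minimum lies at a vertex of the feasible set. List the vertices and price them.
chickpeas only: max(19/8, 1625/227) = 7.159 servings → $3.94.
edamame only: max(19/6, 1625/448) = 3.627 servings → $4.53.
black beans only: max(19/7, 1625/426) = 3.815 servings → $2.67.
chickpeas + edamame: the both-tight solution has a negative serving — not a feasible corner.
chickpeas + black beans: intersection lies outside the first quadrant.
edamame + black beans with both targets exact would need a negative amount; discard.
So the least-cost plan costs $2.67.

$2.67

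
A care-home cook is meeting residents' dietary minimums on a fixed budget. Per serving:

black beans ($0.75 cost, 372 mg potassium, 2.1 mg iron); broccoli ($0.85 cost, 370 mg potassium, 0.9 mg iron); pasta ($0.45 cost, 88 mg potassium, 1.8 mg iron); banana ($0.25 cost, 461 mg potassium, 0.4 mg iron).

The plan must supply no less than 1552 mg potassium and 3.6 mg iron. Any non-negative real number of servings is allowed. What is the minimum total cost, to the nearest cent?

Compare the cost at each extreme point of the feasible region.
black beans only: max(1552/372, 3.6/2.1) = 4.172 servings → $3.13.
broccoli only: max(1552/370, 3.6/0.9) = 4.195 servings → $3.57.
pasta only: max(1552/88, 3.6/1.8) = 17.64 servings → $7.94.
banana only: max(1552/461, 3.6/0.4) = 9 servings → $2.25.
black beans + broccoli: intersection lies outside the first quadrant.
black beans + pasta: the both-tight solution has a negative serving — not a feasible corner.
black beans + banana with both tight: 1.268 servings and 2.343 servings → $1.54.
broccoli + pasta: intersection lies outside the first quadrant.
broccoli + banana with both tight: 3.892 servings and 0.2428 servings → $3.37.
pasta + banana with both tight: 1.307 servings and 3.117 servings → $1.37.
Cheapest feasible corner: $1.37.

$1.37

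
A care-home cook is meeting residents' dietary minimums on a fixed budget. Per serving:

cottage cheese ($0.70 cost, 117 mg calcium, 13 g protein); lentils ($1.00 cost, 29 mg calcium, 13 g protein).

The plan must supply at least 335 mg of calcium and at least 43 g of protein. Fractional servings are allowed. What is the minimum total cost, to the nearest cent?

A basic optimal solution has at most two foods positive. Try each food alone and each pair with both targets met exactly.
cottage cheese only: max(335/117, 43/13) = 3.308 servings → $2.32.
lentils only: max(335/29, 43/13) = 11.55 servings → $11.55.
cottage cheese + lentils with both tight: 2.717 servings and 0.5909 servings → $2.49.
The minimum over all feasible corners is $2.32.

$2.32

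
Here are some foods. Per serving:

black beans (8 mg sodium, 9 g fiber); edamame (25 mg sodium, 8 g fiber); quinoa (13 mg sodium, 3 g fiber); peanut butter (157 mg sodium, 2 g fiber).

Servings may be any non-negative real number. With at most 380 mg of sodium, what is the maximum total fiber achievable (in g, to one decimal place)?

Fiber per mg sodium: black beans 1.125, edamame 0.32, quinoa 0.2308, peanut butter 0.01274.
With no serving limits, spend the whole sodium allowance on black beans: 380 mg / 8 mg × 9 g = 427.5 g.

427.5 g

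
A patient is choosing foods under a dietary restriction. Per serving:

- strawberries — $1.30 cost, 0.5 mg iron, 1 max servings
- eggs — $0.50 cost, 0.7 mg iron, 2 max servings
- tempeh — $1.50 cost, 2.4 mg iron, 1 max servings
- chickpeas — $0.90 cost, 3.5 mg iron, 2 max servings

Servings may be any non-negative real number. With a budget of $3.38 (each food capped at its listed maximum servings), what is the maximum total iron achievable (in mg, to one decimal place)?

Iron per dollar: chickpeas 3.889, tempeh 1.6, eggs 1.4, strawberries 0.3846.
Take 2 servings of chickpeas: spends $1.80, +7.0 mg iron (running total 7.0 mg).
Take 1 serving of tempeh: spends $1.50, +2.4 mg iron (running total 9.4 mg).
Take 0.16 servings of eggs: spends $0.08, +0.1 mg iron (running total 9.5 mg).
Filling greedily by iron-per-dollar is optimal for one linear limit, giving 9.5 mg.

9.5 mg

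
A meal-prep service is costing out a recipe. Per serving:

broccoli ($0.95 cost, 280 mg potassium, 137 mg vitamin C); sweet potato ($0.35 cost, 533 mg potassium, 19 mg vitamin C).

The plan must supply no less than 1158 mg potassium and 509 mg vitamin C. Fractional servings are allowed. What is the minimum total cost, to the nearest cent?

Minimising a linear cost over {potassium ≥ 1158, vitamin C ≥ 509, servings ≥ 0} — the optimum is at a vertex, using one or two foods.
broccoli only: max(1158/280, 509/137) = 4.136 servings → $3.93.
sweet potato only: max(1158/533, 509/19) = 26.79 servings → $9.38.
broccoli + sweet potato with both tight: 3.682 servings and 0.2382 servings → $3.58.
Cheapest feasible corner: $3.58.

$3.58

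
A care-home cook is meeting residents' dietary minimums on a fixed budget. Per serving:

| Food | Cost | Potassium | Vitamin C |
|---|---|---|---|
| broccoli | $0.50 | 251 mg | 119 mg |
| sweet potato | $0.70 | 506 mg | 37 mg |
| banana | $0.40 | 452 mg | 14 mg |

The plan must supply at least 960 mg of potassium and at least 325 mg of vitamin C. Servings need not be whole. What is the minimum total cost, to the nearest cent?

$1.59

At the optimum either one food covers both requirements or two foods hit both targets exactly; no other combination can be cheaper.
broccoli only: max(960/251, 325/119) = 3.825 servings → $1.91.
sweet potato only: max(960/506, 325/37) = 8.784 servings → $6.15.
banana only: max(960/452, 325/14) = 23.21 servings → $9.29.
broccoli + sweet potato with both tight: 2.532 servings and 0.6414 servings → $1.71.
broccoli + banana with both tight: 2.655 servings and 0.6497 servings → $1.59.
sweet potato + banana: intersection lies outside the first quadrant.
The minimum over all feasible corners is $1.59.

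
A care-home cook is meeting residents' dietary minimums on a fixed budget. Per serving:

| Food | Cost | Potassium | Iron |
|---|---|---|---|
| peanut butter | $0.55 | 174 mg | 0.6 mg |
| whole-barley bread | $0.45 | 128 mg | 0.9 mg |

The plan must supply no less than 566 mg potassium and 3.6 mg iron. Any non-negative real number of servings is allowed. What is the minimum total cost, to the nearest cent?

$1.95

Minimising a linear cost over {potassium ≥ 566, iron ≥ 3.6, servings ≥ 0} — the optimum is at a vertex, using one or two foods.
peanut butter only: max(566/174, 3.6/0.6) = 6 servings → $3.30.
whole-barley bread only: max(566/128, 3.6/0.9) = 4.422 servings → $1.99.
peanut butter + whole-barley bread with both tight: 0.609 servings and 3.594 servings → $1.95.
So the least-cost plan costs $1.95.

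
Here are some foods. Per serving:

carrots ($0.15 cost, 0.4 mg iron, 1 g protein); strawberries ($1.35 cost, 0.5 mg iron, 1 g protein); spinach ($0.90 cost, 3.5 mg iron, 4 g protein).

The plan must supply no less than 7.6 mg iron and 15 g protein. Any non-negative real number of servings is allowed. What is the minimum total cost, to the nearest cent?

$2.50

For a min-cost LP with two ≥-constraints, a basic feasible solution has at most two positive variables.
carrots only: max(7.6/0.4, 15/1) = 19 servings → $2.85.
strawberries only: max(7.6/0.5, 15/1) = 15.2 servings → $20.52.
spinach only: max(7.6/3.5, 15/4) = 3.75 servings → $3.38.
carrots + strawberries: the both-tight solution has a negative serving — not a feasible corner.
carrots + spinach with both tight: 11.63 servings and 0.8421 servings → $2.50.
strawberries + spinach with both tight: 14.73 servings and 0.06667 servings → $19.95.
Cheapest feasible corner: $2.50.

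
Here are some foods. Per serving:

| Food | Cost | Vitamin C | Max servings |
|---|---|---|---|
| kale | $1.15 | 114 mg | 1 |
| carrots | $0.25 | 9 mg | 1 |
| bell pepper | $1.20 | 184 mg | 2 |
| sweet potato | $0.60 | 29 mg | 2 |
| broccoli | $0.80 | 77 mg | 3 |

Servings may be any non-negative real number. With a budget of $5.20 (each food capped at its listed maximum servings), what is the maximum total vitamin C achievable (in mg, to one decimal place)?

Vitamin C per dollar: bell pepper 153.3, kale 99.13, broccoli 96.25, sweet potato 48.33, carrots 36.
Take 2 servings of bell pepper: spends $2.40, +368.0 mg vitamin C (running total 368.0 mg).
Take 1 serving of kale: spends $1.15, +114.0 mg vitamin C (running total 482.0 mg).
Take 2.062 servings of broccoli: spends $1.65, +158.8 mg vitamin C (running total 640.8 mg).
Greedy by best ratio exhausts the cost allowance optimally: 640.8 mg.

640.8 mg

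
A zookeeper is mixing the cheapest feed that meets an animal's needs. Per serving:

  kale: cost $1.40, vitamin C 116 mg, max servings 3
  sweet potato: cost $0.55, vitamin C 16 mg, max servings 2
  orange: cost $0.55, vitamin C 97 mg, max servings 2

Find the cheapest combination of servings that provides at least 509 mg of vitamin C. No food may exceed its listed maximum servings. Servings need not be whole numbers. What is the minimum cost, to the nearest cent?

$4.90

Cost per mg of vitamin C: orange $0.0057, kale $0.0121, sweet potato $0.0344.
Take 2 servings of orange: +194.0 mg vitamin C for $1.10 (total $1.10, still need 315.0 mg).
Take 2.716 servings of kale: +315.0 mg vitamin C for $3.80 (total $4.90, still need 0.0 mg).
Greedy by cheapest-per-mg is optimal for a single linear constraint, so the minimum cost is $4.90.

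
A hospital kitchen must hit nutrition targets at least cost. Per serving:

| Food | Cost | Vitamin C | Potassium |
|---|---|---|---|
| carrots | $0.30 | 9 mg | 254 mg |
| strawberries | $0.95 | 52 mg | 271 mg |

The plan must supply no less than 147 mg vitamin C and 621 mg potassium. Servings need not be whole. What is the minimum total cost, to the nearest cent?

carrots only: max(147/9, 621/254) = 16.33 servings → $4.90.
strawberries only: max(147/52, 621/271) = 2.827 servings → $2.69.
carrots + strawberries: the both-tight solution has a negative serving — not a feasible corner.
So the least-cost plan costs $2.69.

$2.69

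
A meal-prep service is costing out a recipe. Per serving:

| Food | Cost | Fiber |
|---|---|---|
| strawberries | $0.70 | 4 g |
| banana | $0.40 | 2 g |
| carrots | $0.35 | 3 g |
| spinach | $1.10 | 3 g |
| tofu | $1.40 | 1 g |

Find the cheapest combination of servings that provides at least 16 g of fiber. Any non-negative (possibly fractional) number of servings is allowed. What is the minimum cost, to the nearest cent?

$1.87

Cost per g of fiber: carrots $0.1167, strawberries $0.1750, banana $0.2000, spinach $0.3667, tofu $1.4000.
With no serving limits, use only carrots: 16 g / 3 g = 5.333 servings × $0.35 = $1.87.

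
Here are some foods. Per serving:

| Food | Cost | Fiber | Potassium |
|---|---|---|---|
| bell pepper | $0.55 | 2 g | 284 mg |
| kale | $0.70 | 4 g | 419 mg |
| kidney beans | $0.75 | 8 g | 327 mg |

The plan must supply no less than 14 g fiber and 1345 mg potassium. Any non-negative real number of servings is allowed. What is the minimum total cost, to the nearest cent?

The cheapest plan sits at a corner of the feasible region — with two constraints it uses at most two foods.
bell pepper only: max(14/2, 1345/284) = 7 servings → $3.85.
kale only: max(14/4, 1345/419) = 3.5 servings → $2.45.
kidney beans only: max(14/8, 1345/327) = 4.113 servings → $3.08.
bell pepper + kale with both targets exact would need a negative amount; discard.
bell pepper + kidney beans with both tight: 3.821 servings and 0.7948 servings → $2.70.
kale + kidney beans with both tight: 3.024 servings and 0.2378 servings → $2.30.
Cheapest feasible corner: $2.30.

$2.30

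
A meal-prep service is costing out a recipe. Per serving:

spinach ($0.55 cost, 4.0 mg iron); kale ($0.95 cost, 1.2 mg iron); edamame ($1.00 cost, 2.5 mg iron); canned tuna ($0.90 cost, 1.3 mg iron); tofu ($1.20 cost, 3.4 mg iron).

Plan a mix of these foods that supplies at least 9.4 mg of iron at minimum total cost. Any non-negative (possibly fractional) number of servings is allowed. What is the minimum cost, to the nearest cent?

$1.29

Cost per mg of iron: spinach $0.1375, tofu $0.3529, edamame $0.4000, canned tuna $0.6923, kale $0.7917.
With no serving limits, use only spinach: 9.4 mg / 4.0 mg = 2.35 servings × $0.55 = $1.29.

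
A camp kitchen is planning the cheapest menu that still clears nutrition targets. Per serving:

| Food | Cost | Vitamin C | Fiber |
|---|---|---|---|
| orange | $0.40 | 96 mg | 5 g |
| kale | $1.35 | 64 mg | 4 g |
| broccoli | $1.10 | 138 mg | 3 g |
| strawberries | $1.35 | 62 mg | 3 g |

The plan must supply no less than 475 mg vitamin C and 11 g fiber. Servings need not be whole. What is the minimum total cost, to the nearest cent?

A basic optimal solution has at most two foods positive. Try each food alone and each pair with both targets met exactly.
orange only: max(475/96, 11/5) = 4.948 servings → $1.98.
kale only: max(475/64, 11/4) = 7.422 servings → $10.02.
broccoli only: max(475/138, 11/3) = 3.667 servings → $4.03.
strawberries only: max(475/62, 11/3) = 7.661 servings → $10.34.
orange + kale with both targets exact would need a negative amount; discard.
orange + broccoli with both tight: 0.2313 servings and 3.281 servings → $3.70.
orange + strawberries: intersection lies outside the first quadrant.
kale + broccoli with both tight: 0.2583 servings and 3.322 servings → $4.00.
kale + strawberries: intersection lies outside the first quadrant.
broccoli + strawberries with both tight: 3.259 servings and 0.4079 servings → $4.14.
So the least-cost plan costs $1.98.

$1.98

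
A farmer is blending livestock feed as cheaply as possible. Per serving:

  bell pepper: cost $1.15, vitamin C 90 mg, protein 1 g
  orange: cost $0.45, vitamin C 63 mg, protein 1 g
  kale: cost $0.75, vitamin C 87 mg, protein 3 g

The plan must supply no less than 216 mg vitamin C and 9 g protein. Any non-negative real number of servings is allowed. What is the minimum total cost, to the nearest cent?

Check every corner: each single food scaled to meet both minima, and each pair solved so both constraints bind.
bell pepper only: max(216/90, 9/1) = 9 servings → $10.35.
orange only: max(216/63, 9/1) = 9 servings → $4.05.
kale only: max(216/87, 9/3) = 3 servings → $2.25.
bell pepper + orange with both targets exact would need a negative amount; discard.
bell pepper + kale with both targets exact would need a negative amount; discard.
orange + kale with both targets exact would need a negative amount; discard.
The minimum over all feasible corners is $2.25.

$2.25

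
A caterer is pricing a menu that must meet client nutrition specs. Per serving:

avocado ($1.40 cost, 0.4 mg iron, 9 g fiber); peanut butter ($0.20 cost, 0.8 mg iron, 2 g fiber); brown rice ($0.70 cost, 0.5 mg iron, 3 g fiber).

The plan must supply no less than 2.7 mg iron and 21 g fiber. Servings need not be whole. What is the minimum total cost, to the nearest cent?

This is a tiny linear program; its minimum lies at a vertex of the feasible set. List the vertices and price them.
avocado only: max(2.7/0.4, 21/9) = 6.75 servings → $9.45.
peanut butter only: max(2.7/0.8, 21/2) = 10.5 servings → $2.10.
brown rice only: max(2.7/0.5, 21/3) = 7 servings → $4.90.
avocado + peanut butter with both tight: 1.781 servings and 2.484 servings → $2.99.
avocado + brown rice with both tight: 0.7273 servings and 4.818 servings → $4.39.
peanut butter + brown rice: intersection lies outside the first quadrant.
The minimum over all feasible corners is $2.10.

$2.10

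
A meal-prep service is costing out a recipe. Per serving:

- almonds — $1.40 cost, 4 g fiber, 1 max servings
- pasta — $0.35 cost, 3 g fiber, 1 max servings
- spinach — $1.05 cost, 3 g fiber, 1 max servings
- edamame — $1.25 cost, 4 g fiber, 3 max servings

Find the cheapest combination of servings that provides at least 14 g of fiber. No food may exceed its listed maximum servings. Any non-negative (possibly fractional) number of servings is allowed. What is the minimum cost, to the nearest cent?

$3.79

Cost per g of fiber: pasta $0.1167, edamame $0.3125, almonds $0.3500, spinach $0.3500.
Take 1 serving of pasta: +3.0 g fiber for $0.35 (total $0.35, still need 11.0 g).
Take 2.75 servings of edamame: +11.0 g fiber for $3.44 (total $3.79, still need 0.0 g).
Filling from the cheapest source first is optimal under one linear minimum: $3.79.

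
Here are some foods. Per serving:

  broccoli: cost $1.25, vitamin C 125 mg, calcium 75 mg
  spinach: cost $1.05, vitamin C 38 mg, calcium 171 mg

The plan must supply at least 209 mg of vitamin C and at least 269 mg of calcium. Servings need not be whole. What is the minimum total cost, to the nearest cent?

Check every corner: each single food scaled to meet both minima, and each pair solved so both constraints bind.
broccoli only: max(209/125, 269/75) = 3.587 servings → $4.48.
spinach only: max(209/38, 269/171) = 5.5 servings → $5.78.
broccoli + spinach with both tight: 1.377 servings and 0.969 servings → $2.74.
The minimum over all feasible corners is $2.74.

$2.74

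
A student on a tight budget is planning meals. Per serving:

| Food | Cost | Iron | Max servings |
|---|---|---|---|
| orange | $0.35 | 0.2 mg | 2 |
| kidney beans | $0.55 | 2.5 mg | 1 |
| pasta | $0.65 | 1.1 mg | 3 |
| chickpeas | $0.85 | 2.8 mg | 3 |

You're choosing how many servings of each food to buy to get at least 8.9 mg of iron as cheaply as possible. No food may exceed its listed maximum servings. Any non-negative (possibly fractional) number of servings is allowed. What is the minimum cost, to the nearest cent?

Cost per mg of iron: kidney beans $0.2200, chickpeas $0.3036, pasta $0.5909, orange $1.7500.
Take 1 serving of kidney beans: +2.5 mg iron for $0.55 (total $0.55, still need 6.4 mg).
Take 2.286 servings of chickpeas: +6.4 mg iron for $1.94 (total $2.49, still need 0.0 mg).
Greedy by cheapest-per-mg is optimal for a single linear constraint, so the minimum cost is $2.49.

$2.49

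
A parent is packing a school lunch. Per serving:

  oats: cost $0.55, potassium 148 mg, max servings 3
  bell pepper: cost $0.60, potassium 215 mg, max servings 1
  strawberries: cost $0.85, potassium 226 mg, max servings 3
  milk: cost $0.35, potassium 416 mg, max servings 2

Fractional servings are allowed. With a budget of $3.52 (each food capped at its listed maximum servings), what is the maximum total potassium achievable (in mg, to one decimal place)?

1642.6 mg

Potassium per dollar: milk 1189, bell pepper 358.3, oats 269.1, strawberries 265.9.
Take 2 servings of milk: spends $0.70, +832.0 mg potassium (running total 832.0 mg).
Take 1 serving of bell pepper: spends $0.60, +215.0 mg potassium (running total 1047.0 mg).
Take 3 servings of oats: spends $1.65, +444.0 mg potassium (running total 1491.0 mg).
Take 0.6706 servings of strawberries: spends $0.57, +151.6 mg potassium (running total 1642.6 mg).
Greedy by best ratio exhausts the cost allowance optimally: 1642.6 mg.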